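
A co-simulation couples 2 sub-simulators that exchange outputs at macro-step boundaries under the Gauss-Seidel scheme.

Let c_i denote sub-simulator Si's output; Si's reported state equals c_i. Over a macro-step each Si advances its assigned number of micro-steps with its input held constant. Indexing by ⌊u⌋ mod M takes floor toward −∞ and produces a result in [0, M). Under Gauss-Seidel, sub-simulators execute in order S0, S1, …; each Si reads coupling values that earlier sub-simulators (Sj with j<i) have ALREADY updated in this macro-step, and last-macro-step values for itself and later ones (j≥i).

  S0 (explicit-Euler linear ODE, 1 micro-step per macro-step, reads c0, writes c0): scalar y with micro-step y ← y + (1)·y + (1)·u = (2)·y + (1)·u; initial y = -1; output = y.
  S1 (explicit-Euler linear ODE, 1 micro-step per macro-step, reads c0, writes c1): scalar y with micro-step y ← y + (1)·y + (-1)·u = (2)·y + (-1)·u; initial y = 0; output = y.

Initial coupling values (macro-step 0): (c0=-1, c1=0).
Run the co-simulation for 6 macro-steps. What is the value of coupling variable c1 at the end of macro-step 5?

c1 at macro-step 5 = 633

macro 1: S0 reads c0=-1 → after 1×micro: -3; S1 reads c0=-3 → after 1×micro: 3 ⇒ (c0=-3, c1=3)
macro 2: S0 reads c0=-3 → after 1×micro: -9; S1 reads c0=-9 → after 1×micro: 15 ⇒ (c0=-9, c1=15)
macro 3: S0 reads c0=-9 → after 1×micro: -27; S1 reads c0=-27 → after 1×micro: 57 ⇒ (c0=-27, c1=57)
macro 4: S0 reads c0=-27 → after 1×micro: -81; S1 reads c0=-81 → after 1×micro: 195 ⇒ (c0=-81, c1=195)
macro 5: S0 reads c0=-81 → after 1×micro: -243; S1 reads c0=-243 → after 1×micro: 633 ⇒ (c0=-243, c1=633)
macro 6: S0 reads c0=-243 → after 1×micro: -729; S1 reads c0=-729 → after 1×micro: 1995 ⇒ (c0=-729, c1=1995)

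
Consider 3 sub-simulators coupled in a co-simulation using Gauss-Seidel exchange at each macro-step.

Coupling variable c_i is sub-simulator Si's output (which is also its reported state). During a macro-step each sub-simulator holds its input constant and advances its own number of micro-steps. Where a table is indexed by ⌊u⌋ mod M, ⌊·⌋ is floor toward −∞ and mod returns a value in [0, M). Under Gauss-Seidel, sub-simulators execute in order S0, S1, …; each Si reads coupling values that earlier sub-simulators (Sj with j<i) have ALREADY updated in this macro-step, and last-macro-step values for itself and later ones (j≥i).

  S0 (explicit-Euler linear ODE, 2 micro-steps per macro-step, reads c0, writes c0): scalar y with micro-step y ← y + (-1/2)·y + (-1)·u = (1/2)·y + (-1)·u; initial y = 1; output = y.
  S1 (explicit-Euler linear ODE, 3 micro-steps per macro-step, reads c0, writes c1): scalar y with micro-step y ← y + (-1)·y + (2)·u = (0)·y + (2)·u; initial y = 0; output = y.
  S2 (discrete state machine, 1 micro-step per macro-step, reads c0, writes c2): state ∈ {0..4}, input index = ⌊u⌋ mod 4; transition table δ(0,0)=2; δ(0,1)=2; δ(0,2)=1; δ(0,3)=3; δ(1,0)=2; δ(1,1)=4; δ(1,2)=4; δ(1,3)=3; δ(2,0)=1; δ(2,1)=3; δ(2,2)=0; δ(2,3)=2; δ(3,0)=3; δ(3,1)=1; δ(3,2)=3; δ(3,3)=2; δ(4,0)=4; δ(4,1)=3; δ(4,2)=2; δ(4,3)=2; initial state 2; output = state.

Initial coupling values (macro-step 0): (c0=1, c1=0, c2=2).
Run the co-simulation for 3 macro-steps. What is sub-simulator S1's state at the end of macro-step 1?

macro 1: S0 reads c0=1 → after 2×micro: -5/4; S1 reads c0=-5/4 → after 3×micro: -5/2; S2 reads c0=-5/4 → after 1×micro: 0 ⇒ (c0=-5/4, c1=-5/2, c2=0)
macro 2: S0 reads c0=-5/4 → after 2×micro: 25/16; S1 reads c0=25/16 → after 3×micro: 25/8; S2 reads c0=25/16 → after 1×micro: 2 ⇒ (c0=25/16, c1=25/8, c2=2)
macro 3: S0 reads c0=25/16 → after 2×micro: -125/64; S1 reads c0=-125/64 → after 3×micro: -125/32; S2 reads c0=-125/64 → after 1×micro: 0 ⇒ (c0=-125/64, c1=-125/32, c2=0)

S1 state at macro-step 1 = -5/2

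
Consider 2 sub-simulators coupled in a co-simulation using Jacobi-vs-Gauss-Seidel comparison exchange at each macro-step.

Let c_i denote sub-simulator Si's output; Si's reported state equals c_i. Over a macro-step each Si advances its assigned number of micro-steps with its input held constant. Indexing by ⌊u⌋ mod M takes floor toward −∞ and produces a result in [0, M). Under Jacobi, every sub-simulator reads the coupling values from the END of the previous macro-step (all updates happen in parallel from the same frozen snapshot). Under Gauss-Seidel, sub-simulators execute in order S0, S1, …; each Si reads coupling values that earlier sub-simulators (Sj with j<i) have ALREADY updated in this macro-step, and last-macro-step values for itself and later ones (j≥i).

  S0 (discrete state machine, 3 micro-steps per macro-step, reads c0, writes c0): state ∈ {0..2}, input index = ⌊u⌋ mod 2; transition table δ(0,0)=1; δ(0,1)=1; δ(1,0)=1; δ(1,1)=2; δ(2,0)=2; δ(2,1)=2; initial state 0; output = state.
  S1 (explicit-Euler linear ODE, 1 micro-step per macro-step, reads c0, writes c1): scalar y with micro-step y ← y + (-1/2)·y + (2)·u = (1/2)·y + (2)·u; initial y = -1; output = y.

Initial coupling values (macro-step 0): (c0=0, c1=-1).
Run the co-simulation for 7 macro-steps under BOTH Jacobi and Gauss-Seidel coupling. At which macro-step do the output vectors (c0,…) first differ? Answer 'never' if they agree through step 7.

[Jacobi] macro 1: S0 reads c0=0 → after 3×micro: 1; S1 reads c0=0 → after 1×micro: -1/2 ⇒ (c0=1, c1=-1/2)
[Jacobi] macro 2: S0 reads c0=1 → after 3×micro: 2; S1 reads c0=1 → after 1×micro: 7/4 ⇒ (c0=2, c1=7/4)
[Jacobi] macro 3: S0 reads c0=2 → after 3×micro: 2; S1 reads c0=2 → after 1×micro: 39/8 ⇒ (c0=2, c1=39/8)
[Jacobi] macro 4: S0 reads c0=2 → after 3×micro: 2; S1 reads c0=2 → after 1×micro: 103/16 ⇒ (c0=2, c1=103/16)
[Jacobi] macro 5: S0 reads c0=2 → after 3×micro: 2; S1 reads c0=2 → after 1×micro: 231/32 ⇒ (c0=2, c1=231/32)
[Jacobi] macro 6: S0 reads c0=2 → after 3×micro: 2; S1 reads c0=2 → after 1×micro: 487/64 ⇒ (c0=2, c1=487/64)
[Jacobi] macro 7: S0 reads c0=2 → after 3×micro: 2; S1 reads c0=2 → after 1×micro: 999/128 ⇒ (c0=2, c1=999/128)
[Gauss-Seidel] macro 1: S0 reads c0=0 → after 3×micro: 1; S1 reads c0=1 → after 1×micro: 3/2 ⇒ (c0=1, c1=3/2)
[Gauss-Seidel] macro 2: S0 reads c0=1 → after 3×micro: 2; S1 reads c0=2 → after 1×micro: 19/4 ⇒ (c0=2, c1=19/4)
[Gauss-Seidel] macro 3: S0 reads c0=2 → after 3×micro: 2; S1 reads c0=2 → after 1×micro: 51/8 ⇒ (c0=2, c1=51/8)
[Gauss-Seidel] macro 4: S0 reads c0=2 → after 3×micro: 2; S1 reads c0=2 → after 1×micro: 115/16 ⇒ (c0=2, c1=115/16)
[Gauss-Seidel] macro 5: S0 reads c0=2 → after 3×micro: 2; S1 reads c0=2 → after 1×micro: 243/32 ⇒ (c0=2, c1=243/32)
[Gauss-Seidel] macro 6: S0 reads c0=2 → after 3×micro: 2; S1 reads c0=2 → after 1×micro: 499/64 ⇒ (c0=2, c1=499/64)
[Gauss-Seidel] macro 7: S0 reads c0=2 → after 3×micro: 2; S1 reads c0=2 → after 1×micro: 1011/128 ⇒ (c0=2, c1=1011/128)

first divergence at macro-step: 1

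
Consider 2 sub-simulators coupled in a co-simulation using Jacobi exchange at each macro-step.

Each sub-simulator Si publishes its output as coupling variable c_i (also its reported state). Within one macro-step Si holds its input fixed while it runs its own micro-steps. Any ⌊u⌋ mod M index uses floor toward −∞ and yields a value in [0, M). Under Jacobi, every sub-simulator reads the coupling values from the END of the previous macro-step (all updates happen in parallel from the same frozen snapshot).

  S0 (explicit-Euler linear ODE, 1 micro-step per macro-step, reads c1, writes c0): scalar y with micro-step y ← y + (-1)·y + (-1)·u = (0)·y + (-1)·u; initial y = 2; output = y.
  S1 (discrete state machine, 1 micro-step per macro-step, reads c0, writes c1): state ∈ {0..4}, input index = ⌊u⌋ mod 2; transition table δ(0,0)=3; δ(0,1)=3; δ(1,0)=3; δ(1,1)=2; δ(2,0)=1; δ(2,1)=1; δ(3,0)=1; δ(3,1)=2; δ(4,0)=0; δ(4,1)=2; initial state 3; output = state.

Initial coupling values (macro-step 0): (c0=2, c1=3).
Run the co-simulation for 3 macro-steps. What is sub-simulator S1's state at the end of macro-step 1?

S1 state at macro-step 1 = 1

macro 1: S0 reads c1=3 → after 1×micro: -3; S1 reads c0=2 → after 1×micro: 1 ⇒ (c0=-3, c1=1)
macro 2: S0 reads c1=1 → after 1×micro: -1; S1 reads c0=-3 → after 1×micro: 2 ⇒ (c0=-1, c1=2)
macro 3: S0 reads c1=2 → after 1×micro: -2; S1 reads c0=-1 → after 1×micro: 1 ⇒ (c0=-2, c1=1)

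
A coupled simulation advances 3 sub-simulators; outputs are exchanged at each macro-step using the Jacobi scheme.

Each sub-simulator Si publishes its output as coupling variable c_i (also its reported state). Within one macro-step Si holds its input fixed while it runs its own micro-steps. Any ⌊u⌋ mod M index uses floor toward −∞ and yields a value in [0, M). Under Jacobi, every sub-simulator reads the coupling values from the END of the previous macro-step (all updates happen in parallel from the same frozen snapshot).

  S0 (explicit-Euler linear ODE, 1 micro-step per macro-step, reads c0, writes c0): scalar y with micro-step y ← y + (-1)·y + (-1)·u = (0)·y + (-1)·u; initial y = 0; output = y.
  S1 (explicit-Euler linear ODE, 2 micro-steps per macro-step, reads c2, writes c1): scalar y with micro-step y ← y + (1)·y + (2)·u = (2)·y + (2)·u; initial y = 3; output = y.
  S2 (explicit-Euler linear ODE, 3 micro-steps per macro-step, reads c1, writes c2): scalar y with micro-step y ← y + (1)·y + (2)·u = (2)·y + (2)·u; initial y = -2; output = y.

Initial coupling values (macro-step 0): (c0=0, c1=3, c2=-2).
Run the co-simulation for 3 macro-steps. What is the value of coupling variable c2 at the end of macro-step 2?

c2 at macro-step 2 = 208

macro 1: S0 reads c0=0 → after 1×micro: 0; S1 reads c2=-2 → after 2×micro: 0; S2 reads c1=3 → after 3×micro: 26 ⇒ (c0=0, c1=0, c2=26)
macro 2: S0 reads c0=0 → after 1×micro: 0; S1 reads c2=26 → after 2×micro: 156; S2 reads c1=0 → after 3×micro: 208 ⇒ (c0=0, c1=156, c2=208)
macro 3: S0 reads c0=0 → after 1×micro: 0; S1 reads c2=208 → after 2×micro: 1872; S2 reads c1=156 → after 3×micro: 3848 ⇒ (c0=0, c1=1872, c2=3848)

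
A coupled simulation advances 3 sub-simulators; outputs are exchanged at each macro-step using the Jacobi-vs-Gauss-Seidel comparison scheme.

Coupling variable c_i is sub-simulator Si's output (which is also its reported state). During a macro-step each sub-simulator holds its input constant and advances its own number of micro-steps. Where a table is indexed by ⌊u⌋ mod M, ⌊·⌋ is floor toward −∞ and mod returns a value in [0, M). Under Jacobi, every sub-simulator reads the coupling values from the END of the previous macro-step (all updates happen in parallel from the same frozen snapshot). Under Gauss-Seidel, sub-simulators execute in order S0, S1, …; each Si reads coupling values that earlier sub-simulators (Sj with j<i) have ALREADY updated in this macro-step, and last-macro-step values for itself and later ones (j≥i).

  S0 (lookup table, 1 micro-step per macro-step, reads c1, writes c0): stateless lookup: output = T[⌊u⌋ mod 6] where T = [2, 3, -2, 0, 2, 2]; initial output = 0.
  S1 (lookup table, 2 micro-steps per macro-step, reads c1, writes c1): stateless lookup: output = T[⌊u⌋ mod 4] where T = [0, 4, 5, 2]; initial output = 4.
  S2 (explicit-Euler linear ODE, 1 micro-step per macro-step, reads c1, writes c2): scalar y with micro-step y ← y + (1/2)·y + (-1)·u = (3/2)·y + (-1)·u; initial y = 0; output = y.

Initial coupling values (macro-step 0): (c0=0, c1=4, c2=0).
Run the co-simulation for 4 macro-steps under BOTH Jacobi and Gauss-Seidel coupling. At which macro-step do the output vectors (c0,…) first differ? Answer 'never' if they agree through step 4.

[Jacobi] macro 1: S0 reads c1=4 → after 1×micro: 2; S1 reads c1=4 → after 2×micro: 0; S2 reads c1=4 → after 1×micro: -4 ⇒ (c0=2, c1=0, c2=-4)
[Jacobi] macro 2: S0 reads c1=0 → after 1×micro: 2; S1 reads c1=0 → after 2×micro: 0; S2 reads c1=0 → after 1×micro: -6 ⇒ (c0=2, c1=0, c2=-6)
[Jacobi] macro 3: S0 reads c1=0 → after 1×micro: 2; S1 reads c1=0 → after 2×micro: 0; S2 reads c1=0 → after 1×micro: -9 ⇒ (c0=2, c1=0, c2=-9)
[Jacobi] macro 4: S0 reads c1=0 → after 1×micro: 2; S1 reads c1=0 → after 2×micro: 0; S2 reads c1=0 → after 1×micro: -27/2 ⇒ (c0=2, c1=0, c2=-27/2)
[Gauss-Seidel] macro 1: S0 reads c1=4 → after 1×micro: 2; S1 reads c1=4 → after 2×micro: 0; S2 reads c1=0 → after 1×micro: 0 ⇒ (c0=2, c1=0, c2=0)
[Gauss-Seidel] macro 2: S0 reads c1=0 → after 1×micro: 2; S1 reads c1=0 → after 2×micro: 0; S2 reads c1=0 → after 1×micro: 0 ⇒ (c0=2, c1=0, c2=0)
[Gauss-Seidel] macro 3: S0 reads c1=0 → after 1×micro: 2; S1 reads c1=0 → after 2×micro: 0; S2 reads c1=0 → after 1×micro: 0 ⇒ (c0=2, c1=0, c2=0)
[Gauss-Seidel] macro 4: S0 reads c1=0 → after 1×micro: 2; S1 reads c1=0 → after 2×micro: 0; S2 reads c1=0 → after 1×micro: 0 ⇒ (c0=2, c1=0, c2=0)

first divergence at macro-step: 1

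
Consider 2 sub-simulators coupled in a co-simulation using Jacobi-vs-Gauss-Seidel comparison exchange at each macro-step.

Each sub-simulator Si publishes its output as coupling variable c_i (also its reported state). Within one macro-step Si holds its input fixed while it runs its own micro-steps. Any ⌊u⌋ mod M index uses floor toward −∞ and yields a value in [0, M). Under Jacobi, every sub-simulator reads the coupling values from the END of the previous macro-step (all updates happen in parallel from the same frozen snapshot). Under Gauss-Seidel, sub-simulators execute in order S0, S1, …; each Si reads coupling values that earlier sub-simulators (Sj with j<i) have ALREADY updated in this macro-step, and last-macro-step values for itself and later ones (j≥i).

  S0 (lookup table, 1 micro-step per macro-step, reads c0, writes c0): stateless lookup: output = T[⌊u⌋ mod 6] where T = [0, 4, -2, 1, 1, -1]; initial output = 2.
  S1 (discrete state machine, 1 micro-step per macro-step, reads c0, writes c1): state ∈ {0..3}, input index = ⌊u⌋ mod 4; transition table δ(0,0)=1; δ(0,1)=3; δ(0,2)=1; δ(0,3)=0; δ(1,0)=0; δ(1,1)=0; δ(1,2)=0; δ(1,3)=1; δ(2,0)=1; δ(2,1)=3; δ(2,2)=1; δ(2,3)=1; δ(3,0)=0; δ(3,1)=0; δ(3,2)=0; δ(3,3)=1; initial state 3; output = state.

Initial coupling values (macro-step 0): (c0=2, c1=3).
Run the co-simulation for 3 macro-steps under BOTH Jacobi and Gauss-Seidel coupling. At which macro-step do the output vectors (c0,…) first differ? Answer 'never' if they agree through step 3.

first divergence at macro-step: 2

[Jacobi] macro 1: S0 reads c0=2 → after 1×micro: -2; S1 reads c0=2 → after 1×micro: 0 ⇒ (c0=-2, c1=0)
[Jacobi] macro 2: S0 reads c0=-2 → after 1×micro: 1; S1 reads c0=-2 → after 1×micro: 1 ⇒ (c0=1, c1=1)
[Jacobi] macro 3: S0 reads c0=1 → after 1×micro: 4; S1 reads c0=1 → after 1×micro: 0 ⇒ (c0=4, c1=0)
[Gauss-Seidel] macro 1: S0 reads c0=2 → after 1×micro: -2; S1 reads c0=-2 → after 1×micro: 0 ⇒ (c0=-2, c1=0)
[Gauss-Seidel] macro 2: S0 reads c0=-2 → after 1×micro: 1; S1 reads c0=1 → after 1×micro: 3 ⇒ (c0=1, c1=3)
[Gauss-Seidel] macro 3: S0 reads c0=1 → after 1×micro: 4; S1 reads c0=4 → after 1×micro: 0 ⇒ (c0=4, c1=0)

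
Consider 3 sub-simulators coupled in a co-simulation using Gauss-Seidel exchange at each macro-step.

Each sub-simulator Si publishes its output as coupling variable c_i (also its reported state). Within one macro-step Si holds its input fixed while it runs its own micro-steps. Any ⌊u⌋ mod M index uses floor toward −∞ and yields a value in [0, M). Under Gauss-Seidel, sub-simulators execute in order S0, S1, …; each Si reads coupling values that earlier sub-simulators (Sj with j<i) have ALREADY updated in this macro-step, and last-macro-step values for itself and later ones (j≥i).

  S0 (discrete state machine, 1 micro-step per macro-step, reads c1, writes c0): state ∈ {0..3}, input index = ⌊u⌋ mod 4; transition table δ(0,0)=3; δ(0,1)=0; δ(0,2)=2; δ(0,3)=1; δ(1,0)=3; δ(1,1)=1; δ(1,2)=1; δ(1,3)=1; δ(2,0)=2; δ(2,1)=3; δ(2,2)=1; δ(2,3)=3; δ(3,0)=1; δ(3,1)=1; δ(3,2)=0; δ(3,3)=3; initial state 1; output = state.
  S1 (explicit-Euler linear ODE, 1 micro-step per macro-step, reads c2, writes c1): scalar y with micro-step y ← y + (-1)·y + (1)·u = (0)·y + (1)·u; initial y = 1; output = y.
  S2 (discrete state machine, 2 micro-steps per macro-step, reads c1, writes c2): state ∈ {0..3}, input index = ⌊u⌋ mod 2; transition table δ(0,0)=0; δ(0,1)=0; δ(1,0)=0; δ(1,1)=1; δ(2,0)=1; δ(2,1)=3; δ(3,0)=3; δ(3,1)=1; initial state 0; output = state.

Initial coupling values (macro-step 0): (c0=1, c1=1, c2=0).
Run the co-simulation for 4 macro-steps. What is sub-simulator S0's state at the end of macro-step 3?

S0 state at macro-step 3 = 1

macro 1: S0 reads c1=1 → after 1×micro: 1; S1 reads c2=0 → after 1×micro: 0; S2 reads c1=0 → after 2×micro: 0 ⇒ (c0=1, c1=0, c2=0)
macro 2: S0 reads c1=0 → after 1×micro: 3; S1 reads c2=0 → after 1×micro: 0; S2 reads c1=0 → after 2×micro: 0 ⇒ (c0=3, c1=0, c2=0)
macro 3: S0 reads c1=0 → after 1×micro: 1; S1 reads c2=0 → after 1×micro: 0; S2 reads c1=0 → after 2×micro: 0 ⇒ (c0=1, c1=0, c2=0)
macro 4: S0 reads c1=0 → after 1×micro: 3; S1 reads c2=0 → after 1×micro: 0; S2 reads c1=0 → after 2×micro: 0 ⇒ (c0=3, c1=0, c2=0)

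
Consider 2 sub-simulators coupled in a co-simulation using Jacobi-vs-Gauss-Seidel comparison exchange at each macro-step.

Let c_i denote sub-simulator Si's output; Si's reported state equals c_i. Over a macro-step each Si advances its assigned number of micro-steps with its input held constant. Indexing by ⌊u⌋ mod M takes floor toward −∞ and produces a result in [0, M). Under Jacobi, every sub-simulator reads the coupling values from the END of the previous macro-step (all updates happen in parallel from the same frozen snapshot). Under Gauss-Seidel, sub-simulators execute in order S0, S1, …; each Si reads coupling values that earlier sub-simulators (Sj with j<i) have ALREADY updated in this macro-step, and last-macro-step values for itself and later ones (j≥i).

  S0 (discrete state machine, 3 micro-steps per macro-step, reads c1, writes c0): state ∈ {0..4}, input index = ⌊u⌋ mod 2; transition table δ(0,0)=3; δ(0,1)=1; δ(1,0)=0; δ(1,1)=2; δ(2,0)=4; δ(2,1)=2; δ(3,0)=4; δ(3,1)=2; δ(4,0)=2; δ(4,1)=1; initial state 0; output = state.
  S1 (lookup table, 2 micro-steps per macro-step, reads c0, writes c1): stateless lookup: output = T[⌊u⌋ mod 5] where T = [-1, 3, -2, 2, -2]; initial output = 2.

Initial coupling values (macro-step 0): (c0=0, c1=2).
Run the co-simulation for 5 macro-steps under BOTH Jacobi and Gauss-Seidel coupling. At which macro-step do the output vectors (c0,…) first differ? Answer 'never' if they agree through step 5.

[Jacobi] macro 1: S0 reads c1=2 → after 3×micro: 2; S1 reads c0=0 → after 2×micro: -1 ⇒ (c0=2, c1=-1)
[Jacobi] macro 2: S0 reads c1=-1 → after 3×micro: 2; S1 reads c0=2 → after 2×micro: -2 ⇒ (c0=2, c1=-2)
[Jacobi] macro 3: S0 reads c1=-2 → after 3×micro: 4; S1 reads c0=2 → after 2×micro: -2 ⇒ (c0=4, c1=-2)
[Jacobi] macro 4: S0 reads c1=-2 → after 3×micro: 2; S1 reads c0=4 → after 2×micro: -2 ⇒ (c0=2, c1=-2)
[Jacobi] macro 5: S0 reads c1=-2 → after 3×micro: 4; S1 reads c0=2 → after 2×micro: -2 ⇒ (c0=4, c1=-2)
[Gauss-Seidel] macro 1: S0 reads c1=2 → after 3×micro: 2; S1 reads c0=2 → after 2×micro: -2 ⇒ (c0=2, c1=-2)
[Gauss-Seidel] macro 2: S0 reads c1=-2 → after 3×micro: 4; S1 reads c0=4 → after 2×micro: -2 ⇒ (c0=4, c1=-2)
[Gauss-Seidel] macro 3: S0 reads c1=-2 → after 3×micro: 2; S1 reads c0=2 → after 2×micro: -2 ⇒ (c0=2, c1=-2)
[Gauss-Seidel] macro 4: S0 reads c1=-2 → after 3×micro: 4; S1 reads c0=4 → after 2×micro: -2 ⇒ (c0=4, c1=-2)
[Gauss-Seidel] macro 5: S0 reads c1=-2 → after 3×micro: 2; S1 reads c0=2 → after 2×micro: -2 ⇒ (c0=2, c1=-2)

first divergence at macro-step: 1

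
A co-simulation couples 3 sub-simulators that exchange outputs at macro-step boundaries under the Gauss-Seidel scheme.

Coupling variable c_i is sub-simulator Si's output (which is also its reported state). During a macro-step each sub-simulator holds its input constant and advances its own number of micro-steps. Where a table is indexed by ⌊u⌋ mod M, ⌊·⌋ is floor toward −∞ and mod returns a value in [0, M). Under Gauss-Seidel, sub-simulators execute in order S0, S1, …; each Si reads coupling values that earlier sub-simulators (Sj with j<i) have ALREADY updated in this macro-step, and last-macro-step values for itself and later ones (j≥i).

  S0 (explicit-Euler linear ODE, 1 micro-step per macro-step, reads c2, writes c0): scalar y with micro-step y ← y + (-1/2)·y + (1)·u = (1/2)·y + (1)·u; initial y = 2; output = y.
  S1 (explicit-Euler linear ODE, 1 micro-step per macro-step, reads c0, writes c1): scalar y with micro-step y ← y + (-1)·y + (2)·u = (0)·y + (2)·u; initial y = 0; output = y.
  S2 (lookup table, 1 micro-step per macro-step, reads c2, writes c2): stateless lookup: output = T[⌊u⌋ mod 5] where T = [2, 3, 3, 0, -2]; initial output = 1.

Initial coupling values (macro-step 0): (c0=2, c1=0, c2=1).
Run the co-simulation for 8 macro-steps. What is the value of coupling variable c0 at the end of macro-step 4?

macro 1: S0 reads c2=1 → after 1×micro: 2; S1 reads c0=2 → after 1×micro: 4; S2 reads c2=1 → after 1×micro: 3 ⇒ (c0=2, c1=4, c2=3)
macro 2: S0 reads c2=3 → after 1×micro: 4; S1 reads c0=4 → after 1×micro: 8; S2 reads c2=3 → after 1×micro: 0 ⇒ (c0=4, c1=8, c2=0)
macro 3: S0 reads c2=0 → after 1×micro: 2; S1 reads c0=2 → after 1×micro: 4; S2 reads c2=0 → after 1×micro: 2 ⇒ (c0=2, c1=4, c2=2)
macro 4: S0 reads c2=2 → after 1×micro: 3; S1 reads c0=3 → after 1×micro: 6; S2 reads c2=2 → after 1×micro: 3 ⇒ (c0=3, c1=6, c2=3)
macro 5: S0 reads c2=3 → after 1×micro: 9/2; S1 reads c0=9/2 → after 1×micro: 9; S2 reads c2=3 → after 1×micro: 0 ⇒ (c0=9/2, c1=9, c2=0)
macro 6: S0 reads c2=0 → after 1×micro: 9/4; S1 reads c0=9/4 → after 1×micro: 9/2; S2 reads c2=0 → after 1×micro: 2 ⇒ (c0=9/4, c1=9/2, c2=2)
macro 7: S0 reads c2=2 → after 1×micro: 25/8; S1 reads c0=25/8 → after 1×micro: 25/4; S2 reads c2=2 → after 1×micro: 3 ⇒ (c0=25/8, c1=25/4, c2=3)
macro 8: S0 reads c2=3 → after 1×micro: 73/16; S1 reads c0=73/16 → after 1×micro: 73/8; S2 reads c2=3 → after 1×micro: 0 ⇒ (c0=73/16, c1=73/8, c2=0)

c0 at macro-step 4 = 3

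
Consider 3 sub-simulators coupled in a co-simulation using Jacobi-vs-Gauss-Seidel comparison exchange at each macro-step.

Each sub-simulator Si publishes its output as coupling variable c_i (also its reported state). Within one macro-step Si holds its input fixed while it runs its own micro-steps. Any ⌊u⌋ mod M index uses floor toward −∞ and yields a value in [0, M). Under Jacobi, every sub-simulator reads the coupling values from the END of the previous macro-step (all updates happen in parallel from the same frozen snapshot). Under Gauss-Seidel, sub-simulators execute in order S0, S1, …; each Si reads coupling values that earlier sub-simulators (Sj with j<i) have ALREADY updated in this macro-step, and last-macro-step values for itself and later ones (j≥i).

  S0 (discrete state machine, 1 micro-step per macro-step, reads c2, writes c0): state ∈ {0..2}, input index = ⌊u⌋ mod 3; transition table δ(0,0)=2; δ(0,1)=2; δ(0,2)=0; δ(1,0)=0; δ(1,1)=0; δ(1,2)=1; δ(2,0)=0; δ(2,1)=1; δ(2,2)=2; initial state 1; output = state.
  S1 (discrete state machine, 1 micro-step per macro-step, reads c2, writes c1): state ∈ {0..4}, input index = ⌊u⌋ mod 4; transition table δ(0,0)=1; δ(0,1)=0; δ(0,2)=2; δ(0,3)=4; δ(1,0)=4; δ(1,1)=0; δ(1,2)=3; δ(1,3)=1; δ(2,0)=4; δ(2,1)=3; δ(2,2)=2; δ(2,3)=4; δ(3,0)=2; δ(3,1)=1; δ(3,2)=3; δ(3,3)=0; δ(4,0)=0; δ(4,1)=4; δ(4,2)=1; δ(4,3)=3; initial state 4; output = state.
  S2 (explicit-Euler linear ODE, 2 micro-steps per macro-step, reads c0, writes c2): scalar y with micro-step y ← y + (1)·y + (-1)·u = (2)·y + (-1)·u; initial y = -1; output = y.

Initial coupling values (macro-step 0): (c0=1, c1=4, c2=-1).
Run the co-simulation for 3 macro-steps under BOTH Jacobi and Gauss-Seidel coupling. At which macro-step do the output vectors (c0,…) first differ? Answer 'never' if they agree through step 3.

[Jacobi] macro 1: S0 reads c2=-1 → after 1×micro: 1; S1 reads c2=-1 → after 1×micro: 3; S2 reads c0=1 → after 2×micro: -7 ⇒ (c0=1, c1=3, c2=-7)
[Jacobi] macro 2: S0 reads c2=-7 → after 1×micro: 1; S1 reads c2=-7 → after 1×micro: 1; S2 reads c0=1 → after 2×micro: -31 ⇒ (c0=1, c1=1, c2=-31)
[Jacobi] macro 3: S0 reads c2=-31 → after 1×micro: 1; S1 reads c2=-31 → after 1×micro: 0; S2 reads c0=1 → after 2×micro: -127 ⇒ (c0=1, c1=0, c2=-127)
[Gauss-Seidel] macro 1: S0 reads c2=-1 → after 1×micro: 1; S1 reads c2=-1 → after 1×micro: 3; S2 reads c0=1 → after 2×micro: -7 ⇒ (c0=1, c1=3, c2=-7)
[Gauss-Seidel] macro 2: S0 reads c2=-7 → after 1×micro: 1; S1 reads c2=-7 → after 1×micro: 1; S2 reads c0=1 → after 2×micro: -31 ⇒ (c0=1, c1=1, c2=-31)
[Gauss-Seidel] macro 3: S0 reads c2=-31 → after 1×micro: 1; S1 reads c2=-31 → after 1×micro: 0; S2 reads c0=1 → after 2×micro: -127 ⇒ (c0=1, c1=0, c2=-127)

first divergence at macro-step: never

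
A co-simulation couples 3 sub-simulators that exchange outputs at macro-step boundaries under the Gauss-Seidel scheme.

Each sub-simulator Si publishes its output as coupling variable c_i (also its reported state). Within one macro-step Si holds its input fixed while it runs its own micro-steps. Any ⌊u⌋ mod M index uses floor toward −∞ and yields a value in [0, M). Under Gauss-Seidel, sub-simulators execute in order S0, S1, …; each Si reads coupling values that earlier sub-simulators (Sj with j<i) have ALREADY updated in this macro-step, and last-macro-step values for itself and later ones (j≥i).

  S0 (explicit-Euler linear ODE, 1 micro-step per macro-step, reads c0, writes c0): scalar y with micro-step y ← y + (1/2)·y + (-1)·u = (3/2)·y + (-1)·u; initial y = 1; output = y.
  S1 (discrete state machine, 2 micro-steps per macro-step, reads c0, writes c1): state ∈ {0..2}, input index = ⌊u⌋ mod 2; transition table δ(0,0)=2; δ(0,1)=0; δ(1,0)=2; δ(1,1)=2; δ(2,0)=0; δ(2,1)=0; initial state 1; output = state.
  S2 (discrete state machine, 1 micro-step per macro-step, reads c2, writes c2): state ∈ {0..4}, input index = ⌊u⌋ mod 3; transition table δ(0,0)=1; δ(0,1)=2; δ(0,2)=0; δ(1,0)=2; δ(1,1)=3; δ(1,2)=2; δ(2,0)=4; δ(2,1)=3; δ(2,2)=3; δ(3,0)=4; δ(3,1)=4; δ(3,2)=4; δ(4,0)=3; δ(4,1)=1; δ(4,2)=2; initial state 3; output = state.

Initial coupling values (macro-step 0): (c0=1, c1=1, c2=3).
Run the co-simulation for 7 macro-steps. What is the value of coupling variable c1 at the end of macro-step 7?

c1 at macro-step 7 = 0

macro 1: S0 reads c0=1 → after 1×micro: 1/2; S1 reads c0=1/2 → after 2×micro: 0; S2 reads c2=3 → after 1×micro: 4 ⇒ (c0=1/2, c1=0, c2=4)
macro 2: S0 reads c0=1/2 → after 1×micro: 1/4; S1 reads c0=1/4 → after 2×micro: 0; S2 reads c2=4 → after 1×micro: 1 ⇒ (c0=1/4, c1=0, c2=1)
macro 3: S0 reads c0=1/4 → after 1×micro: 1/8; S1 reads c0=1/8 → after 2×micro: 0; S2 reads c2=1 → after 1×micro: 3 ⇒ (c0=1/8, c1=0, c2=3)
macro 4: S0 reads c0=1/8 → after 1×micro: 1/16; S1 reads c0=1/16 → after 2×micro: 0; S2 reads c2=3 → after 1×micro: 4 ⇒ (c0=1/16, c1=0, c2=4)
macro 5: S0 reads c0=1/16 → after 1×micro: 1/32; S1 reads c0=1/32 → after 2×micro: 0; S2 reads c2=4 → after 1×micro: 1 ⇒ (c0=1/32, c1=0, c2=1)
macro 6: S0 reads c0=1/32 → after 1×micro: 1/64; S1 reads c0=1/64 → after 2×micro: 0; S2 reads c2=1 → after 1×micro: 3 ⇒ (c0=1/64, c1=0, c2=3)
macro 7: S0 reads c0=1/64 → after 1×micro: 1/128; S1 reads c0=1/128 → after 2×micro: 0; S2 reads c2=3 → after 1×micro: 4 ⇒ (c0=1/128, c1=0, c2=4)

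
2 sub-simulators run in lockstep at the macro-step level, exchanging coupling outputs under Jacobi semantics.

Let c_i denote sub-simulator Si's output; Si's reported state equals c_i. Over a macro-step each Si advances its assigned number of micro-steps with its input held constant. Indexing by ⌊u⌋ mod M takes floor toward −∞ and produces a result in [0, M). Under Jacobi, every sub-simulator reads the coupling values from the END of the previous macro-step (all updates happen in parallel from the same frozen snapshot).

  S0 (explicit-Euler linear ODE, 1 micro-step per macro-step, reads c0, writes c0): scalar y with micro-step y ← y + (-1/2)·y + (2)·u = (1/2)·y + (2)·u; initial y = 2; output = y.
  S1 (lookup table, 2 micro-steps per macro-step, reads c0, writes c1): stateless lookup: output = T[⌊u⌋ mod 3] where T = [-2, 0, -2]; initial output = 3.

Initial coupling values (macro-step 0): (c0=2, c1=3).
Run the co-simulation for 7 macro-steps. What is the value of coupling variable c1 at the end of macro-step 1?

macro 1: S0 reads c0=2 → after 1×micro: 5; S1 reads c0=2 → after 2×micro: -2 ⇒ (c0=5, c1=-2)
macro 2: S0 reads c0=5 → after 1×micro: 25/2; S1 reads c0=5 → after 2×micro: -2 ⇒ (c0=25/2, c1=-2)
macro 3: S0 reads c0=25/2 → after 1×micro: 125/4; S1 reads c0=25/2 → after 2×micro: -2 ⇒ (c0=125/4, c1=-2)
macro 4: S0 reads c0=125/4 → after 1×micro: 625/8; S1 reads c0=125/4 → after 2×micro: 0 ⇒ (c0=625/8, c1=0)
macro 5: S0 reads c0=625/8 → after 1×micro: 3125/16; S1 reads c0=625/8 → after 2×micro: -2 ⇒ (c0=3125/16, c1=-2)
macro 6: S0 reads c0=3125/16 → after 1×micro: 15625/32; S1 reads c0=3125/16 → after 2×micro: -2 ⇒ (c0=15625/32, c1=-2)
macro 7: S0 reads c0=15625/32 → after 1×micro: 78125/64; S1 reads c0=15625/32 → after 2×micro: -2 ⇒ (c0=78125/64, c1=-2)

c1 at macro-step 1 = -2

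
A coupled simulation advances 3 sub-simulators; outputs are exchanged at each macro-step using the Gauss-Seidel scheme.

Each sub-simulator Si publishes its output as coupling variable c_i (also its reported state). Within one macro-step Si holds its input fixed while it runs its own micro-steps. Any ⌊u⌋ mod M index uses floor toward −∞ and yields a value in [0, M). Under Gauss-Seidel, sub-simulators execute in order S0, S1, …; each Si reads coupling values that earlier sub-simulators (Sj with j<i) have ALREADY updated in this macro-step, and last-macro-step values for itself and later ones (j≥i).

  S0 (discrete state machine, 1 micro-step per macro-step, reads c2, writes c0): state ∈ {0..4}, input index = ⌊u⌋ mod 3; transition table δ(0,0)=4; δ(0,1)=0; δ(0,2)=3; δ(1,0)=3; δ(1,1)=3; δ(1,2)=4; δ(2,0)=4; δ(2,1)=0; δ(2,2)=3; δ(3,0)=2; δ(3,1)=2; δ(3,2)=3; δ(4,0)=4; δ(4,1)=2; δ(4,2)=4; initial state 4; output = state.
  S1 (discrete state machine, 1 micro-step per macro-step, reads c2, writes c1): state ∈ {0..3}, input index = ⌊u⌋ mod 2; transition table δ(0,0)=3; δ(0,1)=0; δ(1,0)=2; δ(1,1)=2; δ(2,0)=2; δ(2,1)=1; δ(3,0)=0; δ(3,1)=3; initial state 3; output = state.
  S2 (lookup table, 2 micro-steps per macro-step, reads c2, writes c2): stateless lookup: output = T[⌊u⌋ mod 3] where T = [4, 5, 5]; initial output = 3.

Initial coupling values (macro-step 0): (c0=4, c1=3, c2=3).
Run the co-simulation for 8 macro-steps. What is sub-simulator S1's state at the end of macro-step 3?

S1 state at macro-step 3 = 0

macro 1: S0 reads c2=3 → after 1×micro: 4; S1 reads c2=3 → after 1×micro: 3; S2 reads c2=3 → after 2×micro: 4 ⇒ (c0=4, c1=3, c2=4)
macro 2: S0 reads c2=4 → after 1×micro: 2; S1 reads c2=4 → after 1×micro: 0; S2 reads c2=4 → after 2×micro: 5 ⇒ (c0=2, c1=0, c2=5)
macro 3: S0 reads c2=5 → after 1×micro: 3; S1 reads c2=5 → after 1×micro: 0; S2 reads c2=5 → after 2×micro: 5 ⇒ (c0=3, c1=0, c2=5)
macro 4: S0 reads c2=5 → after 1×micro: 3; S1 reads c2=5 → after 1×micro: 0; S2 reads c2=5 → after 2×micro: 5 ⇒ (c0=3, c1=0, c2=5)
macro 5: S0 reads c2=5 → after 1×micro: 3; S1 reads c2=5 → after 1×micro: 0; S2 reads c2=5 → after 2×micro: 5 ⇒ (c0=3, c1=0, c2=5)
macro 6: S0 reads c2=5 → after 1×micro: 3; S1 reads c2=5 → after 1×micro: 0; S2 reads c2=5 → after 2×micro: 5 ⇒ (c0=3, c1=0, c2=5)
macro 7: S0 reads c2=5 → after 1×micro: 3; S1 reads c2=5 → after 1×micro: 0; S2 reads c2=5 → after 2×micro: 5 ⇒ (c0=3, c1=0, c2=5)
macro 8: S0 reads c2=5 → after 1×micro: 3; S1 reads c2=5 → after 1×micro: 0; S2 reads c2=5 → after 2×micro: 5 ⇒ (c0=3, c1=0, c2=5)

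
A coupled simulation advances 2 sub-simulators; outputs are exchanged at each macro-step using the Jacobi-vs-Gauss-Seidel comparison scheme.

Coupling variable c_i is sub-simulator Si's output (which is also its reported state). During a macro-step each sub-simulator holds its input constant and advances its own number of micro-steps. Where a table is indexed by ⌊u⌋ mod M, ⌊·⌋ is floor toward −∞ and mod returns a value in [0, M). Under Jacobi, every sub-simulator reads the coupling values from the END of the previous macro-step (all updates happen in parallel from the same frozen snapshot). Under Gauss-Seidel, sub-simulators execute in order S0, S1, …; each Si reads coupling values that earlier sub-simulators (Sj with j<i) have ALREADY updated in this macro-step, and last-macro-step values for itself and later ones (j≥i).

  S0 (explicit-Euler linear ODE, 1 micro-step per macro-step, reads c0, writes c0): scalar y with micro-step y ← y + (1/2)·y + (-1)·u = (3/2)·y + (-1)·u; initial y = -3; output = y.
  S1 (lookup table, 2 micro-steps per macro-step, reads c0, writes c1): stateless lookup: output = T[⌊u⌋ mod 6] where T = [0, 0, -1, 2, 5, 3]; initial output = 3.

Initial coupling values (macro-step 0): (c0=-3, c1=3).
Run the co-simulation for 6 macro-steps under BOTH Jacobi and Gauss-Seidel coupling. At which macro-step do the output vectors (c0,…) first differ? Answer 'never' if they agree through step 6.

[Jacobi] macro 1: S0 reads c0=-3 → after 1×micro: -3/2; S1 reads c0=-3 → after 2×micro: 2 ⇒ (c0=-3/2, c1=2)
[Jacobi] macro 2: S0 reads c0=-3/2 → after 1×micro: -3/4; S1 reads c0=-3/2 → after 2×micro: 5 ⇒ (c0=-3/4, c1=5)
[Jacobi] macro 3: S0 reads c0=-3/4 → after 1×micro: -3/8; S1 reads c0=-3/4 → after 2×micro: 3 ⇒ (c0=-3/8, c1=3)
[Jacobi] macro 4: S0 reads c0=-3/8 → after 1×micro: -3/16; S1 reads c0=-3/8 → after 2×micro: 3 ⇒ (c0=-3/16, c1=3)
[Jacobi] macro 5: S0 reads c0=-3/16 → after 1×micro: -3/32; S1 reads c0=-3/16 → after 2×micro: 3 ⇒ (c0=-3/32, c1=3)
[Jacobi] macro 6: S0 reads c0=-3/32 → after 1×micro: -3/64; S1 reads c0=-3/32 → after 2×micro: 3 ⇒ (c0=-3/64, c1=3)
[Gauss-Seidel] macro 1: S0 reads c0=-3 → after 1×micro: -3/2; S1 reads c0=-3/2 → after 2×micro: 5 ⇒ (c0=-3/2, c1=5)
[Gauss-Seidel] macro 2: S0 reads c0=-3/2 → after 1×micro: -3/4; S1 reads c0=-3/4 → after 2×micro: 3 ⇒ (c0=-3/4, c1=3)
[Gauss-Seidel] macro 3: S0 reads c0=-3/4 → after 1×micro: -3/8; S1 reads c0=-3/8 → after 2×micro: 3 ⇒ (c0=-3/8, c1=3)
[Gauss-Seidel] macro 4: S0 reads c0=-3/8 → after 1×micro: -3/16; S1 reads c0=-3/16 → after 2×micro: 3 ⇒ (c0=-3/16, c1=3)
[Gauss-Seidel] macro 5: S0 reads c0=-3/16 → after 1×micro: -3/32; S1 reads c0=-3/32 → after 2×micro: 3 ⇒ (c0=-3/32, c1=3)
[Gauss-Seidel] macro 6: S0 reads c0=-3/32 → after 1×micro: -3/64; S1 reads c0=-3/64 → after 2×micro: 3 ⇒ (c0=-3/64, c1=3)

first divergence at macro-step: 1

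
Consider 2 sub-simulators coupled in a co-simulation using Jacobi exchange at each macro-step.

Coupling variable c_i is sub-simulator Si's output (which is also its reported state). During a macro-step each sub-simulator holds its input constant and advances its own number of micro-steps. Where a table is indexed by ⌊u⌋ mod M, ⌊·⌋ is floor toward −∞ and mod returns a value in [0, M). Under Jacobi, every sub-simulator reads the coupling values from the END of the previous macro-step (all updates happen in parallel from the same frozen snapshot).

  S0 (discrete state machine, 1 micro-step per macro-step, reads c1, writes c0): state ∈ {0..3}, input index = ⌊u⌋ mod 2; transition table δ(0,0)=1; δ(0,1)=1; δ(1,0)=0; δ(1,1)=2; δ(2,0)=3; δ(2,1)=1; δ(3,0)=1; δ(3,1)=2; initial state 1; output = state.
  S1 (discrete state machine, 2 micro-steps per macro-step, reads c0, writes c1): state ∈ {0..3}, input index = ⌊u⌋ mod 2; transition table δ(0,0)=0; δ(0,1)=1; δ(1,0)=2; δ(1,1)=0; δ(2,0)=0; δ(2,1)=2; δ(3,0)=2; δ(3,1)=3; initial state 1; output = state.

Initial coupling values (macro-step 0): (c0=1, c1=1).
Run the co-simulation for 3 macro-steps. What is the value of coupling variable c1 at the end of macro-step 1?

c1 at macro-step 1 = 1

macro 1: S0 reads c1=1 → after 1×micro: 2; S1 reads c0=1 → after 2×micro: 1 ⇒ (c0=2, c1=1)
macro 2: S0 reads c1=1 → after 1×micro: 1; S1 reads c0=2 → after 2×micro: 0 ⇒ (c0=1, c1=0)
macro 3: S0 reads c1=0 → after 1×micro: 0; S1 reads c0=1 → after 2×micro: 0 ⇒ (c0=0, c1=0)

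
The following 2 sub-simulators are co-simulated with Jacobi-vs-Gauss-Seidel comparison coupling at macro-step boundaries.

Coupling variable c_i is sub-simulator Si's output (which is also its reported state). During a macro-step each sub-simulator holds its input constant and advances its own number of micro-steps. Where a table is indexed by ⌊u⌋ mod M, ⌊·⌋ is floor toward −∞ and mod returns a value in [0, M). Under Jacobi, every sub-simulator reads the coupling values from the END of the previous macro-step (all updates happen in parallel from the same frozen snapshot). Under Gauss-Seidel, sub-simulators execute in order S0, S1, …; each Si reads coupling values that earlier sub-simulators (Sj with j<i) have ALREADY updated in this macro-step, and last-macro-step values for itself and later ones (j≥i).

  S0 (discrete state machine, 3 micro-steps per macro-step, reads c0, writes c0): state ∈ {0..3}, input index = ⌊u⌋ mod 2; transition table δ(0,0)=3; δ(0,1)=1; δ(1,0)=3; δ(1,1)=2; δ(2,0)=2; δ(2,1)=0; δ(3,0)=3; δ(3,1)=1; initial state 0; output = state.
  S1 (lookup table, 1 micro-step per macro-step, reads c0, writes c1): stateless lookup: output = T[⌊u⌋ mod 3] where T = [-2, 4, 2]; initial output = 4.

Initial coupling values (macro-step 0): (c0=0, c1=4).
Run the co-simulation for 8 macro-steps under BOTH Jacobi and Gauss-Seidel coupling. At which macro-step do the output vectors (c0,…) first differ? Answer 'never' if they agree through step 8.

first divergence at macro-step: never

[Jacobi] macro 1: S0 reads c0=0 → after 3×micro: 3; S1 reads c0=0 → after 1×micro: -2 ⇒ (c0=3, c1=-2)
[Jacobi] macro 2: S0 reads c0=3 → after 3×micro: 0; S1 reads c0=3 → after 1×micro: -2 ⇒ (c0=0, c1=-2)
[Jacobi] macro 3: S0 reads c0=0 → after 3×micro: 3; S1 reads c0=0 → after 1×micro: -2 ⇒ (c0=3, c1=-2)
[Jacobi] macro 4: S0 reads c0=3 → after 3×micro: 0; S1 reads c0=3 → after 1×micro: -2 ⇒ (c0=0, c1=-2)
[Jacobi] macro 5: S0 reads c0=0 → after 3×micro: 3; S1 reads c0=0 → after 1×micro: -2 ⇒ (c0=3, c1=-2)
[Jacobi] macro 6: S0 reads c0=3 → after 3×micro: 0; S1 reads c0=3 → after 1×micro: -2 ⇒ (c0=0, c1=-2)
[Jacobi] macro 7: S0 reads c0=0 → after 3×micro: 3; S1 reads c0=0 → after 1×micro: -2 ⇒ (c0=3, c1=-2)
[Jacobi] macro 8: S0 reads c0=3 → after 3×micro: 0; S1 reads c0=3 → after 1×micro: -2 ⇒ (c0=0, c1=-2)
[Gauss-Seidel] macro 1: S0 reads c0=0 → after 3×micro: 3; S1 reads c0=3 → after 1×micro: -2 ⇒ (c0=3, c1=-2)
[Gauss-Seidel] macro 2: S0 reads c0=3 → after 3×micro: 0; S1 reads c0=0 → after 1×micro: -2 ⇒ (c0=0, c1=-2)
[Gauss-Seidel] macro 3: S0 reads c0=0 → after 3×micro: 3; S1 reads c0=3 → after 1×micro: -2 ⇒ (c0=3, c1=-2)
[Gauss-Seidel] macro 4: S0 reads c0=3 → after 3×micro: 0; S1 reads c0=0 → after 1×micro: -2 ⇒ (c0=0, c1=-2)
[Gauss-Seidel] macro 5: S0 reads c0=0 → after 3×micro: 3; S1 reads c0=3 → after 1×micro: -2 ⇒ (c0=3, c1=-2)
[Gauss-Seidel] macro 6: S0 reads c0=3 → after 3×micro: 0; S1 reads c0=0 → after 1×micro: -2 ⇒ (c0=0, c1=-2)
[Gauss-Seidel] macro 7: S0 reads c0=0 → after 3×micro: 3; S1 reads c0=3 → after 1×micro: -2 ⇒ (c0=3, c1=-2)
[Gauss-Seidel] macro 8: S0 reads c0=3 → after 3×micro: 0; S1 reads c0=0 → after 1×micro: -2 ⇒ (c0=0, c1=-2)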